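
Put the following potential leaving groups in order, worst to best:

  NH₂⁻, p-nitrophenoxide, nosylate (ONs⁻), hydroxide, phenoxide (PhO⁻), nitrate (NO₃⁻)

NH₂⁻ < hydroxide < phenoxide (PhO⁻) < p-nitrophenoxide < nitrate (NO₃⁻) < nosylate (ONs⁻)

Rank by basicity of the departing species: weakest base leaves most easily.
nosylate (ONs⁻): pKₐ(p-O₂NC₆H₄SO₃H) ≈ -3.5 — p-nitro group further stabilises the sulfonate
nitrate (NO₃⁻): pKₐ(HNO₃) ≈ -1.3
p-nitrophenoxide: pKₐ(p-nitrophenol) ≈ 7.2 — nitro group delocalises the charge; the classic chromogenic LG
phenoxide (PhO⁻): pKₐ(C₆H₅OH (phenol)) ≈ 10
hydroxide: pKₐ(H₂O) ≈ 15.7
NH₂⁻: pKₐ(NH₃) ≈ 38 — extremely strong base; never a leaving group
Listed from poorest to best leaving group as asked.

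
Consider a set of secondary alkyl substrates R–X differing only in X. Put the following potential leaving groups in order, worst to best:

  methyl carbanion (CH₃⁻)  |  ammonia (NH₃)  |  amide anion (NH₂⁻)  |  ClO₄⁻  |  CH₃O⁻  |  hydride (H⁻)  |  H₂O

Rank by basicity of the departing species: weakest base leaves most easily.
ClO₄⁻: pKₐ(HClO₄) ≈ -10 — extremely weak base; rarely used for safety reasons
H₂O: pKₐ(H₃O⁺) ≈ -1.7
ammonia (NH₃): pKₐ(NH₄⁺) ≈ 9.2 — neutral but moderately basic; leaves from R–NH₃⁺
CH₃O⁻: pKₐ(CH₃OH) ≈ 15.5
hydride (H⁻): pKₐ(H₂) ≈ 36 — extremely strong base; leaves only in special hydride-transfer contexts
amide anion (NH₂⁻): pKₐ(NH₃) ≈ 38
methyl carbanion (CH₃⁻): pKₐ(CH₄) ≈ 48
Listed from poorest to best leaving group as asked.

methyl carbanion (CH₃⁻) < amide anion (NH₂⁻) < hydride (H⁻) < CH₃O⁻ < ammonia (NH₃) < H₂O < ClO₄⁻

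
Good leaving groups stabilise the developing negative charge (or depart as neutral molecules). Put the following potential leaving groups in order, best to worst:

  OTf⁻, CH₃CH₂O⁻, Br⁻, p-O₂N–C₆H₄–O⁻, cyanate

OTf⁻ > Br⁻ > cyanate > p-O₂N–C₆H₄–O⁻ > CH₃CH₂O⁻

The more stable X⁻ (or X) is on its own — i.e. the weaker a base it is — the better a leaving group it makes.
OTf⁻: pKₐ(CF₃SO₃H (triflic acid)) ≈ -14
Br⁻: pKₐ(HBr) ≈ -9
cyanate: pKₐ(HOCN) ≈ 3.5
p-O₂N–C₆H₄–O⁻: pKₐ(p-nitrophenol) ≈ 7.2
CH₃CH₂O⁻: pKₐ(CH₃CH₂OH) ≈ 16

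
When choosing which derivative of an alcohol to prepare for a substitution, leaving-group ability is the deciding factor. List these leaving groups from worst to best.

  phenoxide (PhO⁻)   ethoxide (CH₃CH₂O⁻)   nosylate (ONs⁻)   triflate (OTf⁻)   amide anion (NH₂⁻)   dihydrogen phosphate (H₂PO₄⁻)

A good leaving group is a weak base: the lower the pKₐ of its conjugate acid, the more readily it departs.
triflate (OTf⁻): pKₐ(CF₃SO₃H (triflic acid)) ≈ -14
nosylate (ONs⁻): pKₐ(p-O₂NC₆H₄SO₃H) ≈ -3.5
dihydrogen phosphate (H₂PO₄⁻): pKₐ(H₃PO₄) ≈ 2.1
phenoxide (PhO⁻): pKₐ(C₆H₅OH (phenol)) ≈ 10
ethoxide (CH₃CH₂O⁻): pKₐ(CH₃CH₂OH) ≈ 16
amide anion (NH₂⁻): pKₐ(NH₃) ≈ 38
The question asks for worst first, so the sequence is read in increasing leaving-group ability.

amide anion (NH₂⁻) < ethoxide (CH₃CH₂O⁻) < phenoxide (PhO⁻) < dihydrogen phosphate (H₂PO₄⁻) < nosylate (ONs⁻) < triflate (OTf⁻)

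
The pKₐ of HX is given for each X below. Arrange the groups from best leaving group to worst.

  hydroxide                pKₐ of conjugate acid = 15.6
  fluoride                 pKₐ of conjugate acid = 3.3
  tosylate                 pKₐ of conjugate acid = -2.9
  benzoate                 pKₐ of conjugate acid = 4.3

tosylate > fluoride > benzoate > hydroxide

Lower conjugate-acid pKₐ ⇒ weaker base ⇒ better leaving group.
Sorting by the given values: tosylate (-2.9), fluoride (3.3), benzoate (4.3), hydroxide (15.6).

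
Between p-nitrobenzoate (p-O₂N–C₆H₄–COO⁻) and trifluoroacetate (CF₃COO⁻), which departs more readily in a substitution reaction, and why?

trifluoroacetate (CF₃COO⁻)

trifluoroacetate (CF₃COO⁻) is the better leaving group.
pKₐ(CF₃COOH) ≈ 0.2 versus pKₐ(p-nitrobenzoic acid) ≈ 3.4: trifluoroacetate (CF₃COO⁻) is the much weaker base.
Strongly electron-withdrawing CF₃ stabilises the carboxylate.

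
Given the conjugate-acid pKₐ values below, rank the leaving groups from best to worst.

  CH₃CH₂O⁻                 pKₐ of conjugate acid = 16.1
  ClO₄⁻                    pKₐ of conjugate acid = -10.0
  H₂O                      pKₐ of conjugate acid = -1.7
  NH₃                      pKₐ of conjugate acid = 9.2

Lower conjugate-acid pKₐ ⇒ weaker base ⇒ better leaving group.
Sorting by the given values: ClO₄⁻ (-10.0), H₂O (-1.7), NH₃ (9.2), CH₃CH₂O⁻ (16.1).

ClO₄⁻ > H₂O > NH₃ > CH₃CH₂O⁻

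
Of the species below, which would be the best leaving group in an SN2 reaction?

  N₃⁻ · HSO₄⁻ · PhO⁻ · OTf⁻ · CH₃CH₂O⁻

OTf⁻: pKₐ(CF₃SO₃H (triflic acid)) ≈ -14
HSO₄⁻: pKₐ(H₂SO₄) ≈ -3
N₃⁻: pKₐ(HN₃) ≈ 4.7
PhO⁻: pKₐ(C₆H₅OH (phenol)) ≈ 10
CH₃CH₂O⁻: pKₐ(CH₃CH₂OH) ≈ 16

OTf⁻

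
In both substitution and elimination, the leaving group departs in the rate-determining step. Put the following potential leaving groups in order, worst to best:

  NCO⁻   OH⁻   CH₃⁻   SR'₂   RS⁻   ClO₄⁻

CH₃⁻ < OH⁻ < RS⁻ < NCO⁻ < SR'₂ < ClO₄⁻

Leaving-group ability tracks the stability of the departed species; conjugate-acid pKₐ is the usual yardstick (lower pKₐ → better LG).
ClO₄⁻: pKₐ(HClO₄) ≈ -10
SR'₂: pKₐ(R'₂SH⁺) ≈ -7
NCO⁻: pKₐ(HOCN) ≈ 3.5
RS⁻: pKₐ(RSH (a thiol)) ≈ 10.5
OH⁻: pKₐ(H₂O) ≈ 15.7
CH₃⁻: pKₐ(CH₄) ≈ 48
Reversing gives the worst-to-best order requested.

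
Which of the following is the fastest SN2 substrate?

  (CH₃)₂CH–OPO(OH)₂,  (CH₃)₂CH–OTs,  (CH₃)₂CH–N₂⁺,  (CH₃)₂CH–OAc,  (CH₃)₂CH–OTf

Same R in every case — rank the leaving groups.
Leaving-group ability tracks the stability of the departed species; conjugate-acid pKₐ is the usual yardstick (lower pKₐ → better LG).
(CH₃)₂CH–N₂⁺ loses N₂: no meaningful conjugate acid; N₂ departs as an exceptionally stable neutral molecule
(CH₃)₂CH–OTf loses OTf⁻: pKₐ(CF₃SO₃H (triflic acid)) ≈ -14
(CH₃)₂CH–OTs loses OTs⁻: pKₐ(p-CH₃C₆H₄SO₃H (TsOH)) ≈ -2.8
(CH₃)₂CH–OPO(OH)₂ loses H₂PO₄⁻: pKₐ(H₃PO₄) ≈ 2.1
(CH₃)₂CH–OAc loses AcO⁻: pKₐ(CH₃COOH) ≈ 4.8

(CH₃)₂CH–N₂⁺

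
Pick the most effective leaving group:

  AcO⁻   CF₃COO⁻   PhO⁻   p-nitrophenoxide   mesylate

mesylate

Leaving-group ability tracks the stability of the departed species; conjugate-acid pKₐ is the usual yardstick (lower pKₐ → better LG).
mesylate: pKₐ(CH₃SO₃H (MsOH)) ≈ -1.9
CF₃COO⁻: pKₐ(CF₃COOH) ≈ 0.2
AcO⁻: pKₐ(CH₃COOH) ≈ 4.8
p-nitrophenoxide: pKₐ(p-nitrophenol) ≈ 7.2
PhO⁻: pKₐ(C₆H₅OH (phenol)) ≈ 10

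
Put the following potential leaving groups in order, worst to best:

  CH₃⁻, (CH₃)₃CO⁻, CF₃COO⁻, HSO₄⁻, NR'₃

HSO₄⁻: pKₐ(H₂SO₄) ≈ -3
CF₃COO⁻: pKₐ(CF₃COOH) ≈ 0.2
NR'₃: pKₐ(R'₃NH⁺) ≈ 10.7
(CH₃)₃CO⁻: pKₐ(t-BuOH) ≈ 18
CH₃⁻: pKₐ(CH₄) ≈ 48
Reversing gives the worst-to-best order requested.

CH₃⁻ < (CH₃)₃CO⁻ < NR'₃ < CF₃COO⁻ < HSO₄⁻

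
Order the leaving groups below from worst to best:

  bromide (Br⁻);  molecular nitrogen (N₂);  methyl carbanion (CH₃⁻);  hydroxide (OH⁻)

methyl carbanion (CH₃⁻) < hydroxide (OH⁻) < bromide (Br⁻) < molecular nitrogen (N₂)

molecular nitrogen (N₂): no meaningful conjugate acid; N₂ departs as an exceptionally stable neutral molecule
bromide (Br⁻): pKₐ(HBr) ≈ -9
hydroxide (OH⁻): pKₐ(H₂O) ≈ 15.7
methyl carbanion (CH₃⁻): pKₐ(CH₄) ≈ 48
Reversing gives the worst-to-best order requested.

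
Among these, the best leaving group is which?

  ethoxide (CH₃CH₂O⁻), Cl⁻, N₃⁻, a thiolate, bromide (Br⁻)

The more stable X⁻ (or X) is on its own — i.e. the weaker a base it is — the better a leaving group it makes.
bromide (Br⁻): pKₐ(HBr) ≈ -9
Cl⁻: pKₐ(HCl) ≈ -7
N₃⁻: pKₐ(HN₃) ≈ 4.7
a thiolate: pKₐ(RSH (a thiol)) ≈ 10.5
ethoxide (CH₃CH₂O⁻): pKₐ(CH₃CH₂OH) ≈ 16

bromide (Br⁻)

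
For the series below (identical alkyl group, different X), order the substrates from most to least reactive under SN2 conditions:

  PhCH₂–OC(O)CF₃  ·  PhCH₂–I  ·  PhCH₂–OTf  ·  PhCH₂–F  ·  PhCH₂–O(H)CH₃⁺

PhCH₂–OTf > PhCH₂–I > PhCH₂–O(H)CH₃⁺ > PhCH₂–OC(O)CF₃ > PhCH₂–F

The skeletons are identical, so relative rate is governed entirely by leaving-group ability.
The more stable X⁻ (or X) is on its own — i.e. the weaker a base it is — the better a leaving group it makes.
PhCH₂–OTf loses OTf⁻: pKₐ(CF₃SO₃H (triflic acid)) ≈ -14
PhCH₂–I loses I⁻: pKₐ(HI) ≈ -10
PhCH₂–O(H)CH₃⁺ loses R'OH: pKₐ(R'OH₂⁺) ≈ -2.4
PhCH₂–OC(O)CF₃ loses CF₃COO⁻: pKₐ(CF₃COOH) ≈ 0.2
PhCH₂–F loses F⁻: pKₐ(HF) ≈ 3.2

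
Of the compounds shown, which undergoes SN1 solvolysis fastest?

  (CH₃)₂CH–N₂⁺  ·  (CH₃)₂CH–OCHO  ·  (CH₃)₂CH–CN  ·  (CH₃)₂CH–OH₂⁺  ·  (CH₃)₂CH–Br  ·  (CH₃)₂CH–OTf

(CH₃)₂CH–N₂⁺

The skeletons are identical, so relative rate is governed entirely by leaving-group ability.
Leaving-group ability tracks the stability of the departed species; conjugate-acid pKₐ is the usual yardstick (lower pKₐ → better LG).
(CH₃)₂CH–N₂⁺ loses N₂: no meaningful conjugate acid; N₂ departs as an exceptionally stable neutral molecule
(CH₃)₂CH–OTf loses OTf⁻: pKₐ(CF₃SO₃H (triflic acid)) ≈ -14
(CH₃)₂CH–Br loses Br⁻: pKₐ(HBr) ≈ -9
(CH₃)₂CH–OH₂⁺ loses H₂O: pKₐ(H₃O⁺) ≈ -1.7
(CH₃)₂CH–OCHO loses HCOO⁻: pKₐ(HCOOH) ≈ 3.8
(CH₃)₂CH–CN loses CN⁻: pKₐ(HCN) ≈ 9.2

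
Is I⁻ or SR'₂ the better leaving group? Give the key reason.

I⁻ is the better leaving group.
pKₐ(HI) ≈ -10 versus pKₐ(R'₂SH⁺) ≈ -7: I⁻ is the much weaker base.
Large, highly polarisable; very weak base.

I⁻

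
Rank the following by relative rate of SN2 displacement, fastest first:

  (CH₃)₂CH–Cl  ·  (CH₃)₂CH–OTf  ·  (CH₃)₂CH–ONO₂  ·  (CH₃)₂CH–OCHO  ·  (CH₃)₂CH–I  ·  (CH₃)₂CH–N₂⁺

(CH₃)₂CH–N₂⁺ > (CH₃)₂CH–OTf > (CH₃)₂CH–I > (CH₃)₂CH–Cl > (CH₃)₂CH–ONO₂ > (CH₃)₂CH–OCHO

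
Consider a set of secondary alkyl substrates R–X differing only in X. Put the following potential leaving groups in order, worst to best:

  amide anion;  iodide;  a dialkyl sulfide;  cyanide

Leaving-group ability tracks the stability of the departed species; conjugate-acid pKₐ is the usual yardstick (lower pKₐ → better LG).
iodide: pKₐ(HI) ≈ -10
a dialkyl sulfide: pKₐ(R'₂SH⁺) ≈ -7
cyanide: pKₐ(HCN) ≈ 9.2
amide anion: pKₐ(NH₃) ≈ 38
Reversing gives the worst-to-best order requested.

amide anion < cyanide < a dialkyl sulfide < iodide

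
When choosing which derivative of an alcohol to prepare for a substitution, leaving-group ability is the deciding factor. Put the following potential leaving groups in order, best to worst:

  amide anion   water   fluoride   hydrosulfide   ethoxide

Rank by basicity of the departing species: weakest base leaves most easily.
water: pKₐ(H₃O⁺) ≈ -1.7
fluoride: pKₐ(HF) ≈ 3.2
hydrosulfide: pKₐ(H₂S) ≈ 7 — larger and more polarisable than the oxygen analogue
ethoxide: pKₐ(CH₃CH₂OH) ≈ 16
amide anion: pKₐ(NH₃) ≈ 38 — extremely strong base; never a leaving group

water > fluoride > hydrosulfide > ethoxide > amide anion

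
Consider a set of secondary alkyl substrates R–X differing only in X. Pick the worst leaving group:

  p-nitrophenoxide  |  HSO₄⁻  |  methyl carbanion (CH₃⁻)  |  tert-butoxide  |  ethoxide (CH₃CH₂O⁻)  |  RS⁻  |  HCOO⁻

Leaving-group ability tracks the stability of the departed species; conjugate-acid pKₐ is the usual yardstick (lower pKₐ → better LG).
HSO₄⁻: pKₐ(H₂SO₄) ≈ -3
HCOO⁻: pKₐ(HCOOH) ≈ 3.8
p-nitrophenoxide: pKₐ(p-nitrophenol) ≈ 7.2
RS⁻: pKₐ(RSH (a thiol)) ≈ 10.5
ethoxide (CH₃CH₂O⁻): pKₐ(CH₃CH₂OH) ≈ 16
tert-butoxide: pKₐ(t-BuOH) ≈ 18
methyl carbanion (CH₃⁻): pKₐ(CH₄) ≈ 48

methyl carbanion (CH₃⁻)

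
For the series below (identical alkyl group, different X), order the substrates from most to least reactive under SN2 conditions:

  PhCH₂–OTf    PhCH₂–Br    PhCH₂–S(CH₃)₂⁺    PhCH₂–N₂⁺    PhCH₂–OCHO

PhCH₂–N₂⁺ > PhCH₂–OTf > PhCH₂–Br > PhCH₂–S(CH₃)₂⁺ > PhCH₂–OCHO

Identical carbon frameworks mean the comparison reduces to leaving-group quality.
Rank by basicity of the departing species: weakest base leaves most easily.
PhCH₂–N₂⁺ loses N₂: no meaningful conjugate acid; N₂ departs as an exceptionally stable neutral molecule
PhCH₂–OTf loses OTf⁻: pKₐ(CF₃SO₃H (triflic acid)) ≈ -14
PhCH₂–Br loses Br⁻: pKₐ(HBr) ≈ -9
PhCH₂–S(CH₃)₂⁺ loses SR'₂: pKₐ(R'₂SH⁺) ≈ -7
PhCH₂–OCHO loses HCOO⁻: pKₐ(HCOOH) ≈ 3.8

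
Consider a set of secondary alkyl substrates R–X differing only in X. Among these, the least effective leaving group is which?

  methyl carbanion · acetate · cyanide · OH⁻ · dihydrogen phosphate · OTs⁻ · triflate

Leaving-group ability tracks the stability of the departed species; conjugate-acid pKₐ is the usual yardstick (lower pKₐ → better LG).
triflate: pKₐ(CF₃SO₃H (triflic acid)) ≈ -14
OTs⁻: pKₐ(p-CH₃C₆H₄SO₃H (TsOH)) ≈ -2.8
dihydrogen phosphate: pKₐ(H₃PO₄) ≈ 2.1
acetate: pKₐ(CH₃COOH) ≈ 4.8
cyanide: pKₐ(HCN) ≈ 9.2
OH⁻: pKₐ(H₂O) ≈ 15.7
methyl carbanion: pKₐ(CH₄) ≈ 48

methyl carbanion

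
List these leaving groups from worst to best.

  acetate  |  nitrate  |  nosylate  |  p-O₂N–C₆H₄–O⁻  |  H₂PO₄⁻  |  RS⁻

nosylate: pKₐ(p-O₂NC₆H₄SO₃H) ≈ -3.5 — p-nitro group further stabilises the sulfonate
nitrate: pKₐ(HNO₃) ≈ -1.3 — resonance-delocalised over three oxygens
H₂PO₄⁻: pKₐ(H₃PO₄) ≈ 2.1 — moderate base; biological leaving group after further activation
acetate: pKₐ(CH₃COOH) ≈ 4.8 — resonance-stabilised but still a weak base
p-O₂N–C₆H₄–O⁻: pKₐ(p-nitrophenol) ≈ 7.2
RS⁻: pKₐ(RSH (a thiol)) ≈ 10.5 — moderately basic; rarely leaves without activation
Listed from poorest to best leaving group as asked.

RS⁻ < p-O₂N–C₆H₄–O⁻ < acetate < H₂PO₄⁻ < nitrate < nosylate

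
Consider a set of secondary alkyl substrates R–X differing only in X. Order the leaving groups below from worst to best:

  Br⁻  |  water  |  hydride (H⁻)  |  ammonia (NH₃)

hydride (H⁻) < ammonia (NH₃) < water < Br⁻

Leaving-group ability tracks the stability of the departed species; conjugate-acid pKₐ is the usual yardstick (lower pKₐ → better LG).
Br⁻: pKₐ(HBr) ≈ -9
water: pKₐ(H₃O⁺) ≈ -1.7
ammonia (NH₃): pKₐ(NH₄⁺) ≈ 9.2
hydride (H⁻): pKₐ(H₂) ≈ 36
Listed from poorest to best leaving group as asked.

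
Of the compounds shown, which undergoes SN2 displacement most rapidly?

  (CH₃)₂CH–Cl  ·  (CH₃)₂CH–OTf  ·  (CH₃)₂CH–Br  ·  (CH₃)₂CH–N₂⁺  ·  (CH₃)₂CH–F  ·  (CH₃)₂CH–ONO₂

Identical carbon frameworks mean the comparison reduces to leaving-group quality.
The more stable X⁻ (or X) is on its own — i.e. the weaker a base it is — the better a leaving group it makes.
(CH₃)₂CH–N₂⁺ loses N₂: no meaningful conjugate acid; N₂ departs as an exceptionally stable neutral molecule
(CH₃)₂CH–OTf loses OTf⁻: pKₐ(CF₃SO₃H (triflic acid)) ≈ -14
(CH₃)₂CH–Br loses Br⁻: pKₐ(HBr) ≈ -9
(CH₃)₂CH–Cl loses Cl⁻: pKₐ(HCl) ≈ -7
(CH₃)₂CH–ONO₂ loses NO₃⁻: pKₐ(HNO₃) ≈ -1.3
(CH₃)₂CH–F loses F⁻: pKₐ(HF) ≈ 3.2

(CH₃)₂CH–N₂⁺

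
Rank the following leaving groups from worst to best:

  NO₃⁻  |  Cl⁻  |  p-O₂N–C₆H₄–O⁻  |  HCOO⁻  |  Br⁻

A good leaving group is a weak base: the lower the pKₐ of its conjugate acid, the more readily it departs.
Br⁻: pKₐ(HBr) ≈ -9
Cl⁻: pKₐ(HCl) ≈ -7
NO₃⁻: pKₐ(HNO₃) ≈ -1.3
HCOO⁻: pKₐ(HCOOH) ≈ 3.8
p-O₂N–C₆H₄–O⁻: pKₐ(p-nitrophenol) ≈ 7.2
Reversing gives the worst-to-best order requested.

p-O₂N–C₆H₄–O⁻ < HCOO⁻ < NO₃⁻ < Cl⁻ < Br⁻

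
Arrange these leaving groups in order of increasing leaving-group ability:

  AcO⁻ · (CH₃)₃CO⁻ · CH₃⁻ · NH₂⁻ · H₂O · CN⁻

Leaving-group ability tracks the stability of the departed species; conjugate-acid pKₐ is the usual yardstick (lower pKₐ → better LG).
H₂O: pKₐ(H₃O⁺) ≈ -1.7
AcO⁻: pKₐ(CH₃COOH) ≈ 4.8
CN⁻: pKₐ(HCN) ≈ 9.2
(CH₃)₃CO⁻: pKₐ(t-BuOH) ≈ 18
NH₂⁻: pKₐ(NH₃) ≈ 38
CH₃⁻: pKₐ(CH₄) ≈ 48
Listed from poorest to best leaving group as asked.

CH₃⁻ < NH₂⁻ < (CH₃)₃CO⁻ < CN⁻ < AcO⁻ < H₂O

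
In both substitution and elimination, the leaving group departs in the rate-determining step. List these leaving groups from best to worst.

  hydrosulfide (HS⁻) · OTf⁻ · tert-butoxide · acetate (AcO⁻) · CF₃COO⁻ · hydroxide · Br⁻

Rank by basicity of the departing species: weakest base leaves most easily.
OTf⁻: pKₐ(CF₃SO₃H (triflic acid)) ≈ -14
Br⁻: pKₐ(HBr) ≈ -9 — weak base; good leaving group
CF₃COO⁻: pKₐ(CF₃COOH) ≈ 0.2 — strongly electron-withdrawing CF₃ stabilises the carboxylate
acetate (AcO⁻): pKₐ(CH₃COOH) ≈ 4.8 — resonance-stabilised but still a weak base
hydrosulfide (HS⁻): pKₐ(H₂S) ≈ 7
hydroxide: pKₐ(H₂O) ≈ 15.7 — strong base; essentially never leaves without prior activation
tert-butoxide: pKₐ(t-BuOH) ≈ 18 — bulky, strongly basic alkoxide

OTf⁻ > Br⁻ > CF₃COO⁻ > acetate (AcO⁻) > hydrosulfide (HS⁻) > hydroxide > tert-butoxide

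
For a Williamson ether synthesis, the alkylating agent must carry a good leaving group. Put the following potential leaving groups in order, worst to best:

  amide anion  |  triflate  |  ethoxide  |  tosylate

amide anion < ethoxide < tosylate < triflate

Rank by basicity of the departing species: weakest base leaves most easily.
triflate: pKₐ(CF₃SO₃H (triflic acid)) ≈ -14
tosylate: pKₐ(p-CH₃C₆H₄SO₃H (TsOH)) ≈ -2.8
ethoxide: pKₐ(CH₃CH₂OH) ≈ 16
amide anion: pKₐ(NH₃) ≈ 38
The question asks for worst first, so the sequence is read in increasing leaving-group ability.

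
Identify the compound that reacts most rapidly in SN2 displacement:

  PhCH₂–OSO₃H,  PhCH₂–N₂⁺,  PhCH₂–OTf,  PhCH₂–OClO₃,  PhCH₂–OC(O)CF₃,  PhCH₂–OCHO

PhCH₂–N₂⁺

The skeletons are identical, so relative rate is governed entirely by leaving-group ability.
A good leaving group is a weak base: the lower the pKₐ of its conjugate acid, the more readily it departs.
PhCH₂–N₂⁺ loses N₂: no meaningful conjugate acid; N₂ departs as an exceptionally stable neutral molecule
PhCH₂–OTf loses OTf⁻: pKₐ(CF₃SO₃H (triflic acid)) ≈ -14
PhCH₂–OClO₃ loses ClO₄⁻: pKₐ(HClO₄) ≈ -10
PhCH₂–OSO₃H loses HSO₄⁻: pKₐ(H₂SO₄) ≈ -3
PhCH₂–OC(O)CF₃ loses CF₃COO⁻: pKₐ(CF₃COOH) ≈ 0.2
PhCH₂–OCHO loses HCOO⁻: pKₐ(HCOOH) ≈ 3.8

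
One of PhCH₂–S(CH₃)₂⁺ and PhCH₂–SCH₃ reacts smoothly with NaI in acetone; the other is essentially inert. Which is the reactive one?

PhCH₂–S(CH₃)₂⁺

From PhCH₂–SCH₃ the departing group would be RS⁻ (pKₐ(RSH (a thiol)) ≈ 10.5). Moderately basic; rarely leaves without activation.
From PhCH₂–S(CH₃)₂⁺ the leaving group is SR'₂ (pKₐ(R'₂SH⁺) ≈ -7). Neutral; leaves from a sulfonium salt (R–SR'₂⁺).
(In practice PhCH₂–S(CH₃)₂⁺ is made from PhCH₂–SCH₃ by S-methylation with CH₃I, allowing neutral dimethyl sulfide, rather than methanethiolate, to depart.)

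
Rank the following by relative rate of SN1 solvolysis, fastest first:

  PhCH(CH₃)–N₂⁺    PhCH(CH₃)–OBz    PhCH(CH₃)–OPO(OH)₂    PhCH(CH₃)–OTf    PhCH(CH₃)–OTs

With the same alkyl group throughout, only the leaving group differentiates the rates.
A good leaving group is a weak base: the lower the pKₐ of its conjugate acid, the more readily it departs.
PhCH(CH₃)–N₂⁺ loses N₂: no meaningful conjugate acid; N₂ departs as an exceptionally stable neutral molecule
PhCH(CH₃)–OTf loses OTf⁻: pKₐ(CF₃SO₃H (triflic acid)) ≈ -14
PhCH(CH₃)–OTs loses OTs⁻: pKₐ(p-CH₃C₆H₄SO₃H (TsOH)) ≈ -2.8
PhCH(CH₃)–OPO(OH)₂ loses H₂PO₄⁻: pKₐ(H₃PO₄) ≈ 2.1
PhCH(CH₃)–OBz loses PhCOO⁻: pKₐ(C₆H₅COOH) ≈ 4.2

PhCH(CH₃)–N₂⁺ > PhCH(CH₃)–OTf > PhCH(CH₃)–OTs > PhCH(CH₃)–OPO(OH)₂ > PhCH(CH₃)–OBz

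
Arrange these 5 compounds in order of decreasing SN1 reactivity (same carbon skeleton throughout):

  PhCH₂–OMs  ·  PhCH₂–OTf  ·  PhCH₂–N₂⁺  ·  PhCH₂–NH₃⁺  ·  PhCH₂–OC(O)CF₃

The skeletons are identical, so relative rate is governed entirely by leaving-group ability.
A good leaving group is a weak base: the lower the pKₐ of its conjugate acid, the more readily it departs.
PhCH₂–N₂⁺ loses N₂: no meaningful conjugate acid; N₂ departs as an exceptionally stable neutral molecule
PhCH₂–OTf loses OTf⁻: pKₐ(CF₃SO₃H (triflic acid)) ≈ -14
PhCH₂–OMs loses OMs⁻: pKₐ(CH₃SO₃H (MsOH)) ≈ -1.9
PhCH₂–OC(O)CF₃ loses CF₃COO⁻: pKₐ(CF₃COOH) ≈ 0.2
PhCH₂–NH₃⁺ loses NH₃: pKₐ(NH₄⁺) ≈ 9.2

PhCH₂–N₂⁺ > PhCH₂–OTf > PhCH₂–OMs > PhCH₂–OC(O)CF₃ > PhCH₂–NH₃⁺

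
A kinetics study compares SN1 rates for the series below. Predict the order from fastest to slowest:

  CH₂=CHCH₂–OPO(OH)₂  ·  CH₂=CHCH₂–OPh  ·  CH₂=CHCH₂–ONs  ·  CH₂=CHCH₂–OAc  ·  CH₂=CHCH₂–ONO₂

Identical carbon frameworks mean the comparison reduces to leaving-group quality.
The more stable X⁻ (or X) is on its own — i.e. the weaker a base it is — the better a leaving group it makes.
CH₂=CHCH₂–ONs loses ONs⁻: pKₐ(p-O₂NC₆H₄SO₃H) ≈ -3.5
CH₂=CHCH₂–ONO₂ loses NO₃⁻: pKₐ(HNO₃) ≈ -1.3
CH₂=CHCH₂–OPO(OH)₂ loses H₂PO₄⁻: pKₐ(H₃PO₄) ≈ 2.1
CH₂=CHCH₂–OAc loses AcO⁻: pKₐ(CH₃COOH) ≈ 4.8
CH₂=CHCH₂–OPh loses PhO⁻: pKₐ(C₆H₅OH (phenol)) ≈ 10

CH₂=CHCH₂–ONs > CH₂=CHCH₂–ONO₂ > CH₂=CHCH₂–OPO(OH)₂ > CH₂=CHCH₂–OAc > CH₂=CHCH₂–OPh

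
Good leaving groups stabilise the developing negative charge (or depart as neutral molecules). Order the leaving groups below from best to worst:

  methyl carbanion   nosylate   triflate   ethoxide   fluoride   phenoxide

triflate > nosylate > fluoride > phenoxide > ethoxide > methyl carbanion

The more stable X⁻ (or X) is on its own — i.e. the weaker a base it is — the better a leaving group it makes.
triflate: pKₐ(CF₃SO₃H (triflic acid)) ≈ -14 — charge spread over three oxygens and a CF₃ group; the premier leaving group in synthesis
nosylate: pKₐ(p-O₂NC₆H₄SO₃H) ≈ -3.5
fluoride: pKₐ(HF) ≈ 3.2 — small and strongly basic; the poor halide leaving group
phenoxide: pKₐ(C₆H₅OH (phenol)) ≈ 10
ethoxide: pKₐ(CH₃CH₂OH) ≈ 16 — strong base; alkoxides do not leave unassisted
methyl carbanion: pKₐ(CH₄) ≈ 48 — unstabilised carbanion; the worst conceivable leaving group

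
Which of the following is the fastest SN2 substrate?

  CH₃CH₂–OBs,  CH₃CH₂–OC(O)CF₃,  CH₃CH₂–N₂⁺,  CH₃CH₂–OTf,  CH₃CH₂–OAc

CH₃CH₂–N₂⁺

With the same alkyl group throughout, only the leaving group differentiates the rates.
The more stable X⁻ (or X) is on its own — i.e. the weaker a base it is — the better a leaving group it makes.
CH₃CH₂–N₂⁺ loses N₂: no meaningful conjugate acid; N₂ departs as an exceptionally stable neutral molecule
CH₃CH₂–OTf loses OTf⁻: pKₐ(CF₃SO₃H (triflic acid)) ≈ -14
CH₃CH₂–OBs loses OBs⁻: pKₐ(p-BrC₆H₄SO₃H) ≈ -2.8
CH₃CH₂–OC(O)CF₃ loses CF₃COO⁻: pKₐ(CF₃COOH) ≈ 0.2
CH₃CH₂–OAc loses AcO⁻: pKₐ(CH₃COOH) ≈ 4.8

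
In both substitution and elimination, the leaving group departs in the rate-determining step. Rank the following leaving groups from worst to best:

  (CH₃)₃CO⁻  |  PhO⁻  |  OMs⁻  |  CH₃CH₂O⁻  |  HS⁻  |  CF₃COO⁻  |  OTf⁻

(CH₃)₃CO⁻ < CH₃CH₂O⁻ < PhO⁻ < HS⁻ < CF₃COO⁻ < OMs⁻ < OTf⁻

OTf⁻: pKₐ(CF₃SO₃H (triflic acid)) ≈ -14
OMs⁻: pKₐ(CH₃SO₃H (MsOH)) ≈ -1.9
CF₃COO⁻: pKₐ(CF₃COOH) ≈ 0.2
HS⁻: pKₐ(H₂S) ≈ 7
PhO⁻: pKₐ(C₆H₅OH (phenol)) ≈ 10
CH₃CH₂O⁻: pKₐ(CH₃CH₂OH) ≈ 16
(CH₃)₃CO⁻: pKₐ(t-BuOH) ≈ 18
Reversing gives the worst-to-best order requested.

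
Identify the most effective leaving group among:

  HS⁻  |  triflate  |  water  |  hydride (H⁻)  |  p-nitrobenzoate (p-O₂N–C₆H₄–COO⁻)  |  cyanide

The more stable X⁻ (or X) is on its own — i.e. the weaker a base it is — the better a leaving group it makes.
triflate: pKₐ(CF₃SO₃H (triflic acid)) ≈ -14
water: pKₐ(H₃O⁺) ≈ -1.7
p-nitrobenzoate (p-O₂N–C₆H₄–COO⁻): pKₐ(p-nitrobenzoic acid) ≈ 3.4
HS⁻: pKₐ(H₂S) ≈ 7
cyanide: pKₐ(HCN) ≈ 9.2
hydride (H⁻): pKₐ(H₂) ≈ 36

triflate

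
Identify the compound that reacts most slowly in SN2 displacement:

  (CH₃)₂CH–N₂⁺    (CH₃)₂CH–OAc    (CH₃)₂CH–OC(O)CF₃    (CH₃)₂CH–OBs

With the same alkyl group throughout, only the leaving group differentiates the rates.
A good leaving group is a weak base: the lower the pKₐ of its conjugate acid, the more readily it departs.
(CH₃)₂CH–N₂⁺ loses N₂: no meaningful conjugate acid; N₂ departs as an exceptionally stable neutral molecule
(CH₃)₂CH–OBs loses OBs⁻: pKₐ(p-BrC₆H₄SO₃H) ≈ -2.8
(CH₃)₂CH–OC(O)CF₃ loses CF₃COO⁻: pKₐ(CF₃COOH) ≈ 0.2
(CH₃)₂CH–OAc loses AcO⁻: pKₐ(CH₃COOH) ≈ 4.8

(CH₃)₂CH–OAc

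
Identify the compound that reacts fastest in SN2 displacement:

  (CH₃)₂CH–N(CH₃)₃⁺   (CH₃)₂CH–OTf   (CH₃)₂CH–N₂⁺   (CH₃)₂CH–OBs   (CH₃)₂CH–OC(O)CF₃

(CH₃)₂CH–N₂⁺

With the same alkyl group throughout, only the leaving group differentiates the rates.
Rank by basicity of the departing species: weakest base leaves most easily.
(CH₃)₂CH–N₂⁺ loses N₂: no meaningful conjugate acid; N₂ departs as an exceptionally stable neutral molecule
(CH₃)₂CH–OTf loses OTf⁻: pKₐ(CF₃SO₃H (triflic acid)) ≈ -14
(CH₃)₂CH–OBs loses OBs⁻: pKₐ(p-BrC₆H₄SO₃H) ≈ -2.8
(CH₃)₂CH–OC(O)CF₃ loses CF₃COO⁻: pKₐ(CF₃COOH) ≈ 0.2
(CH₃)₂CH–N(CH₃)₃⁺ loses NR'₃: pKₐ(R'₃NH⁺) ≈ 10.7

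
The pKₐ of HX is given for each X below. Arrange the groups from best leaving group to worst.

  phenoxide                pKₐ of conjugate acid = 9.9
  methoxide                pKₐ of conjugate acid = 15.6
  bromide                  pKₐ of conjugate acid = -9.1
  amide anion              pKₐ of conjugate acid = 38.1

bromide > phenoxide > methoxide > amide anion

Lower conjugate-acid pKₐ ⇒ weaker base ⇒ better leaving group.
Sorting by the given values: bromide (-9.1), phenoxide (9.9), methoxide (15.6), amide anion (38.1).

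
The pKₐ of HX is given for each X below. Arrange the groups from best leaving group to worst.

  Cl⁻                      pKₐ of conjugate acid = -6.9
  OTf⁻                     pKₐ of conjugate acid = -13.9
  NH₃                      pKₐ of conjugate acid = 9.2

OTf⁻ > Cl⁻ > NH₃

Lower conjugate-acid pKₐ ⇒ weaker base ⇒ better leaving group.
Sorting by the given values: OTf⁻ (-13.9), Cl⁻ (-6.9), NH₃ (9.2).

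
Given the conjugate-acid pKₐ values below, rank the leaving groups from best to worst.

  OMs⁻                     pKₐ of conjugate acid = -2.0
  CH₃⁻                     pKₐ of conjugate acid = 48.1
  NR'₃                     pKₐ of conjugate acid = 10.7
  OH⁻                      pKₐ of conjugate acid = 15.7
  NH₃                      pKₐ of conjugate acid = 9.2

Lower conjugate-acid pKₐ ⇒ weaker base ⇒ better leaving group.
Sorting by the given values: OMs⁻ (-2.0), NH₃ (9.2), NR'₃ (10.7), OH⁻ (15.7), CH₃⁻ (48.1).

OMs⁻ > NH₃ > NR'₃ > OH⁻ > CH₃⁻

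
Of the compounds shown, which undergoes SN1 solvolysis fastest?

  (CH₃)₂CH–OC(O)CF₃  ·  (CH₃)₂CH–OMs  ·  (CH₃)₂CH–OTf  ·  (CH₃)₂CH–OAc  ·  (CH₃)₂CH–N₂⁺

(CH₃)₂CH–N₂⁺

Identical carbon frameworks mean the comparison reduces to leaving-group quality.
Leaving-group ability tracks the stability of the departed species; conjugate-acid pKₐ is the usual yardstick (lower pKₐ → better LG).
(CH₃)₂CH–N₂⁺ loses N₂: no meaningful conjugate acid; N₂ departs as an exceptionally stable neutral molecule
(CH₃)₂CH–OTf loses OTf⁻: pKₐ(CF₃SO₃H (triflic acid)) ≈ -14
(CH₃)₂CH–OMs loses OMs⁻: pKₐ(CH₃SO₃H (MsOH)) ≈ -1.9
(CH₃)₂CH–OC(O)CF₃ loses CF₃COO⁻: pKₐ(CF₃COOH) ≈ 0.2
(CH₃)₂CH–OAc loses AcO⁻: pKₐ(CH₃COOH) ≈ 4.8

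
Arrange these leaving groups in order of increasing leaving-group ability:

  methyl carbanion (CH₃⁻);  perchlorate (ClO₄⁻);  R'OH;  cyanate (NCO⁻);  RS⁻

perchlorate (ClO₄⁻): pKₐ(HClO₄) ≈ -10
R'OH: pKₐ(R'OH₂⁺) ≈ -2.4
cyanate (NCO⁻): pKₐ(HOCN) ≈ 3.5
RS⁻: pKₐ(RSH (a thiol)) ≈ 10.5
methyl carbanion (CH₃⁻): pKₐ(CH₄) ≈ 48
The question asks for worst first, so the sequence is read in increasing leaving-group ability.

methyl carbanion (CH₃⁻) < RS⁻ < cyanate (NCO⁻) < R'OH < perchlorate (ClO₄⁻)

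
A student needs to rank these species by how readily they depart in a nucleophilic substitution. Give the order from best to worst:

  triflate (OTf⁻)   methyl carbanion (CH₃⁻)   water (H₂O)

triflate (OTf⁻) > water (H₂O) > methyl carbanion (CH₃⁻)

The more stable X⁻ (or X) is on its own — i.e. the weaker a base it is — the better a leaving group it makes.
triflate (OTf⁻): pKₐ(CF₃SO₃H (triflic acid)) ≈ -14
water (H₂O): pKₐ(H₃O⁺) ≈ -1.7
methyl carbanion (CH₃⁻): pKₐ(CH₄) ≈ 48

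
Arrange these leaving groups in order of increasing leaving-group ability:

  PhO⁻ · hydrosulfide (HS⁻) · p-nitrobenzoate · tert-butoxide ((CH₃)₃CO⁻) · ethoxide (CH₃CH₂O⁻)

p-nitrobenzoate: pKₐ(p-nitrobenzoic acid) ≈ 3.4 — electron-withdrawing nitro group stabilises the carboxylate
hydrosulfide (HS⁻): pKₐ(H₂S) ≈ 7 — larger and more polarisable than the oxygen analogue
PhO⁻: pKₐ(C₆H₅OH (phenol)) ≈ 10
ethoxide (CH₃CH₂O⁻): pKₐ(CH₃CH₂OH) ≈ 16
tert-butoxide ((CH₃)₃CO⁻): pKₐ(t-BuOH) ≈ 18 — bulky, strongly basic alkoxide
Reversing gives the worst-to-best order requested.

tert-butoxide ((CH₃)₃CO⁻) < ethoxide (CH₃CH₂O⁻) < PhO⁻ < hydrosulfide (HS⁻) < p-nitrobenzoate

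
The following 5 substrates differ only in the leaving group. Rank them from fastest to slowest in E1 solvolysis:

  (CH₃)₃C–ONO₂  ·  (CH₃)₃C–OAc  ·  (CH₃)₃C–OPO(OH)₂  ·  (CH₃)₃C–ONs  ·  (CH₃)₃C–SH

With the same alkyl group throughout, only the leaving group differentiates the rates.
The more stable X⁻ (or X) is on its own — i.e. the weaker a base it is — the better a leaving group it makes.
(CH₃)₃C–ONs loses ONs⁻: pKₐ(p-O₂NC₆H₄SO₃H) ≈ -3.5
(CH₃)₃C–ONO₂ loses NO₃⁻: pKₐ(HNO₃) ≈ -1.3
(CH₃)₃C–OPO(OH)₂ loses H₂PO₄⁻: pKₐ(H₃PO₄) ≈ 2.1
(CH₃)₃C–OAc loses AcO⁻: pKₐ(CH₃COOH) ≈ 4.8
(CH₃)₃C–SH loses HS⁻: pKₐ(H₂S) ≈ 7

(CH₃)₃C–ONs > (CH₃)₃C–ONO₂ > (CH₃)₃C–OPO(OH)₂ > (CH₃)₃C–OAc > (CH₃)₃C–SH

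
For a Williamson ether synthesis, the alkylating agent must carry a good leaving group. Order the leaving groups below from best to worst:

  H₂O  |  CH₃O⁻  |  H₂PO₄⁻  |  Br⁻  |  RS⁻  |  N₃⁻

Br⁻ > H₂O > H₂PO₄⁻ > N₃⁻ > RS⁻ > CH₃O⁻

The more stable X⁻ (or X) is on its own — i.e. the weaker a base it is — the better a leaving group it makes.
Br⁻: pKₐ(HBr) ≈ -9 — weak base; good leaving group
H₂O: pKₐ(H₃O⁺) ≈ -1.7 — neutral; leaves from a protonated alcohol (R–OH₂⁺)
H₂PO₄⁻: pKₐ(H₃PO₄) ≈ 2.1 — moderate base; biological leaving group after further activation
N₃⁻: pKₐ(HN₃) ≈ 4.7 — linear, resonance-stabilised
RS⁻: pKₐ(RSH (a thiol)) ≈ 10.5 — moderately basic; rarely leaves without activation
CH₃O⁻: pKₐ(CH₃OH) ≈ 15.5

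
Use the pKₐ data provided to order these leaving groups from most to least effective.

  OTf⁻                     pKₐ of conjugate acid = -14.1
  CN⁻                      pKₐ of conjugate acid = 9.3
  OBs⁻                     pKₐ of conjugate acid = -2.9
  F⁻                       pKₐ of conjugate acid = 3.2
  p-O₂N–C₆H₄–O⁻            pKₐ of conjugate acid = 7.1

OTf⁻ > OBs⁻ > F⁻ > p-O₂N–C₆H₄–O⁻ > CN⁻

Lower conjugate-acid pKₐ ⇒ weaker base ⇒ better leaving group.
Sorting by the given values: OTf⁻ (-14.1), OBs⁻ (-2.9), F⁻ (3.2), p-O₂N–C₆H₄–O⁻ (7.1), CN⁻ (9.3).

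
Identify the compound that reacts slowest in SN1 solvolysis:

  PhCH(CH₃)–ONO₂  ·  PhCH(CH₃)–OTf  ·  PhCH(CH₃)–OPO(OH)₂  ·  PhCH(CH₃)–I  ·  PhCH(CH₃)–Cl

PhCH(CH₃)–OPO(OH)₂

Identical carbon frameworks mean the comparison reduces to leaving-group quality.
A good leaving group is a weak base: the lower the pKₐ of its conjugate acid, the more readily it departs.
PhCH(CH₃)–OTf loses OTf⁻: pKₐ(CF₃SO₃H (triflic acid)) ≈ -14
PhCH(CH₃)–I loses I⁻: pKₐ(HI) ≈ -10
PhCH(CH₃)–Cl loses Cl⁻: pKₐ(HCl) ≈ -7
PhCH(CH₃)–ONO₂ loses NO₃⁻: pKₐ(HNO₃) ≈ -1.3
PhCH(CH₃)–OPO(OH)₂ loses H₂PO₄⁻: pKₐ(H₃PO₄) ≈ 2.1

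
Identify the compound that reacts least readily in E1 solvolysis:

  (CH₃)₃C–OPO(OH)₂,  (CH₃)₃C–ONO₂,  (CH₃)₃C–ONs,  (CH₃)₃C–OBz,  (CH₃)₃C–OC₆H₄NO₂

Same R in every case — rank the leaving groups.
Leaving-group ability tracks the stability of the departed species; conjugate-acid pKₐ is the usual yardstick (lower pKₐ → better LG).
(CH₃)₃C–ONs loses ONs⁻: pKₐ(p-O₂NC₆H₄SO₃H) ≈ -3.5
(CH₃)₃C–ONO₂ loses NO₃⁻: pKₐ(HNO₃) ≈ -1.3
(CH₃)₃C–OPO(OH)₂ loses H₂PO₄⁻: pKₐ(H₃PO₄) ≈ 2.1
(CH₃)₃C–OBz loses PhCOO⁻: pKₐ(C₆H₅COOH) ≈ 4.2
(CH₃)₃C–OC₆H₄NO₂ loses p-O₂N–C₆H₄–O⁻: pKₐ(p-nitrophenol) ≈ 7.2

(CH₃)₃C–OC₆H₄NO₂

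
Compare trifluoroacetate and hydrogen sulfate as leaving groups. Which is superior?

hydrogen sulfate is the better leaving group.
pKₐ(H₂SO₄) ≈ -3 versus pKₐ(CF₃COOH) ≈ 0.2: hydrogen sulfate is the much weaker base.
Conjugate base of a strong mineral acid.

hydrogen sulfate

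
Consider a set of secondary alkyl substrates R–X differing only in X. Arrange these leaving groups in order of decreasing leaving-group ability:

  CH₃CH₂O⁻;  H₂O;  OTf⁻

A good leaving group is a weak base: the lower the pKₐ of its conjugate acid, the more readily it departs.
OTf⁻: pKₐ(CF₃SO₃H (triflic acid)) ≈ -14
H₂O: pKₐ(H₃O⁺) ≈ -1.7
CH₃CH₂O⁻: pKₐ(CH₃CH₂OH) ≈ 16

OTf⁻ > H₂O > CH₃CH₂O⁻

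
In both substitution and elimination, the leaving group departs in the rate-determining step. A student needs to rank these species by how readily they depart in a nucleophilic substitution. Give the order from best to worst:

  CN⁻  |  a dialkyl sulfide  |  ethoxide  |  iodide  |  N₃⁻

iodide > a dialkyl sulfide > N₃⁻ > CN⁻ > ethoxide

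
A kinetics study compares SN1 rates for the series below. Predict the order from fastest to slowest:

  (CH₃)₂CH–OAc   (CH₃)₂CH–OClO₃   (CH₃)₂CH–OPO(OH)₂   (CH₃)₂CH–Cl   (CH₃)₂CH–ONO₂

The skeletons are identical, so relative rate is governed entirely by leaving-group ability.
Leaving-group ability tracks the stability of the departed species; conjugate-acid pKₐ is the usual yardstick (lower pKₐ → better LG).
(CH₃)₂CH–OClO₃ loses ClO₄⁻: pKₐ(HClO₄) ≈ -10
(CH₃)₂CH–Cl loses Cl⁻: pKₐ(HCl) ≈ -7
(CH₃)₂CH–ONO₂ loses NO₃⁻: pKₐ(HNO₃) ≈ -1.3
(CH₃)₂CH–OPO(OH)₂ loses H₂PO₄⁻: pKₐ(H₃PO₄) ≈ 2.1
(CH₃)₂CH–OAc loses AcO⁻: pKₐ(CH₃COOH) ≈ 4.8

(CH₃)₂CH–OClO₃ > (CH₃)₂CH–Cl > (CH₃)₂CH–ONO₂ > (CH₃)₂CH–OPO(OH)₂ > (CH₃)₂CH–OAc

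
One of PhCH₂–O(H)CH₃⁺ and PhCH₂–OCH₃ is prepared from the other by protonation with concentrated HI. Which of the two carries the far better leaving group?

PhCH₂–O(H)CH₃⁺

From PhCH₂–OCH₃ the departing group would be CH₃O⁻ (pKₐ(CH₃OH) ≈ 15.5). Strong base; alkoxides do not leave unassisted.
From PhCH₂–O(H)CH₃⁺ the leaving group is R'OH (pKₐ(R'OH₂⁺) ≈ -2.4). Neutral; leaves from a protonated ether (an oxonium ion, R–O(H)R'⁺).
Protonation with concentrated HI works by allowing neutral methanol, rather than methoxide, to depart, making PhCH₂–O(H)CH₃⁺ enormously more reactive.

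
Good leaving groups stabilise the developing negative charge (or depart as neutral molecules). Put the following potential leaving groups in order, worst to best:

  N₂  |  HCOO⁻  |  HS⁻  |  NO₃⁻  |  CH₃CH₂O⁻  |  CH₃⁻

CH₃⁻ < CH₃CH₂O⁻ < HS⁻ < HCOO⁻ < NO₃⁻ < N₂

The more stable X⁻ (or X) is on its own — i.e. the weaker a base it is — the better a leaving group it makes.
N₂: no meaningful conjugate acid; N₂ departs as an exceptionally stable neutral molecule
NO₃⁻: pKₐ(HNO₃) ≈ -1.3
HCOO⁻: pKₐ(HCOOH) ≈ 3.8 — resonance-stabilised carboxylate
HS⁻: pKₐ(H₂S) ≈ 7
CH₃CH₂O⁻: pKₐ(CH₃CH₂OH) ≈ 16
CH₃⁻: pKₐ(CH₄) ≈ 48
Reversing gives the worst-to-best order requested.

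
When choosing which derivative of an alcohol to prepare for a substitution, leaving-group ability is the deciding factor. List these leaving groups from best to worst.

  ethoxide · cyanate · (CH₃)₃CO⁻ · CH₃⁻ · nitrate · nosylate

nosylate > nitrate > cyanate > ethoxide > (CH₃)₃CO⁻ > CH₃⁻

The more stable X⁻ (or X) is on its own — i.e. the weaker a base it is — the better a leaving group it makes.
nosylate: pKₐ(p-O₂NC₆H₄SO₃H) ≈ -3.5 — p-nitro group further stabilises the sulfonate
nitrate: pKₐ(HNO₃) ≈ -1.3
cyanate: pKₐ(HOCN) ≈ 3.5
ethoxide: pKₐ(CH₃CH₂OH) ≈ 16
(CH₃)₃CO⁻: pKₐ(t-BuOH) ≈ 18
CH₃⁻: pKₐ(CH₄) ≈ 48 — unstabilised carbanion; the worst conceivable leaving group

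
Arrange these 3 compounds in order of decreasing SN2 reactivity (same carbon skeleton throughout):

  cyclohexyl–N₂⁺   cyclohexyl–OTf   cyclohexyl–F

cyclohexyl–N₂⁺ > cyclohexyl–OTf > cyclohexyl–F

Same R in every case — rank the leaving groups.
Leaving-group ability tracks the stability of the departed species; conjugate-acid pKₐ is the usual yardstick (lower pKₐ → better LG).
cyclohexyl–N₂⁺ loses N₂: no meaningful conjugate acid; N₂ departs as an exceptionally stable neutral molecule
cyclohexyl–OTf loses OTf⁻: pKₐ(CF₃SO₃H (triflic acid)) ≈ -14
cyclohexyl–F loses F⁻: pKₐ(HF) ≈ 3.2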